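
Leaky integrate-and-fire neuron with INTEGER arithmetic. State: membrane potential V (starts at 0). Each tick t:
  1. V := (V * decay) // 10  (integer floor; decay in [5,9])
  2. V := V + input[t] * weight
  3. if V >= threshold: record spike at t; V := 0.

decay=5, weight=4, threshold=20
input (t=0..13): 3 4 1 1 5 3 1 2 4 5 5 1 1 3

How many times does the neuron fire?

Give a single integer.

t=0: input=3 -> V=12
t=1: input=4 -> V=0 FIRE
t=2: input=1 -> V=4
t=3: input=1 -> V=6
t=4: input=5 -> V=0 FIRE
t=5: input=3 -> V=12
t=6: input=1 -> V=10
t=7: input=2 -> V=13
t=8: input=4 -> V=0 FIRE
t=9: input=5 -> V=0 FIRE
t=10: input=5 -> V=0 FIRE
t=11: input=1 -> V=4
t=12: input=1 -> V=6
t=13: input=3 -> V=15

Answer: 5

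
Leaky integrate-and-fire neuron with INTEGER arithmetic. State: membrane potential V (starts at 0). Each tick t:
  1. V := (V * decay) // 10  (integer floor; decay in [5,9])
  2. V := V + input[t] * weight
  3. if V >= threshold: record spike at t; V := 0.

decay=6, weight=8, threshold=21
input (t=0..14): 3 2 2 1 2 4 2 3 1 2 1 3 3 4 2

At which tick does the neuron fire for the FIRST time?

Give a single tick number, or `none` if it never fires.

t=0: input=3 -> V=0 FIRE
t=1: input=2 -> V=16
t=2: input=2 -> V=0 FIRE
t=3: input=1 -> V=8
t=4: input=2 -> V=20
t=5: input=4 -> V=0 FIRE
t=6: input=2 -> V=16
t=7: input=3 -> V=0 FIRE
t=8: input=1 -> V=8
t=9: input=2 -> V=20
t=10: input=1 -> V=20
t=11: input=3 -> V=0 FIRE
t=12: input=3 -> V=0 FIRE
t=13: input=4 -> V=0 FIRE
t=14: input=2 -> V=16

Answer: 0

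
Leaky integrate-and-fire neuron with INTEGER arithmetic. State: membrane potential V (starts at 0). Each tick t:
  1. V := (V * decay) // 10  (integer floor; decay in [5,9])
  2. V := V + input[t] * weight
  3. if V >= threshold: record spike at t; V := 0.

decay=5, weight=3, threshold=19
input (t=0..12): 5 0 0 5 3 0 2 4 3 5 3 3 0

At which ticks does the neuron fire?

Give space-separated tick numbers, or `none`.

t=0: input=5 -> V=15
t=1: input=0 -> V=7
t=2: input=0 -> V=3
t=3: input=5 -> V=16
t=4: input=3 -> V=17
t=5: input=0 -> V=8
t=6: input=2 -> V=10
t=7: input=4 -> V=17
t=8: input=3 -> V=17
t=9: input=5 -> V=0 FIRE
t=10: input=3 -> V=9
t=11: input=3 -> V=13
t=12: input=0 -> V=6

Answer: 9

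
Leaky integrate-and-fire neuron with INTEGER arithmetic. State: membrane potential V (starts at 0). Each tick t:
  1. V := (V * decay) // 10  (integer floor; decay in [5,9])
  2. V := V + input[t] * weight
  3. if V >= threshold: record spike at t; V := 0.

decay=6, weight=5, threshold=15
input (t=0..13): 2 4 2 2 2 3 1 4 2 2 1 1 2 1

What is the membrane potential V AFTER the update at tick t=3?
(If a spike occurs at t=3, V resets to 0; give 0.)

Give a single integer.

t=0: input=2 -> V=10
t=1: input=4 -> V=0 FIRE
t=2: input=2 -> V=10
t=3: input=2 -> V=0 FIRE
t=4: input=2 -> V=10
t=5: input=3 -> V=0 FIRE
t=6: input=1 -> V=5
t=7: input=4 -> V=0 FIRE
t=8: input=2 -> V=10
t=9: input=2 -> V=0 FIRE
t=10: input=1 -> V=5
t=11: input=1 -> V=8
t=12: input=2 -> V=14
t=13: input=1 -> V=13

Answer: 0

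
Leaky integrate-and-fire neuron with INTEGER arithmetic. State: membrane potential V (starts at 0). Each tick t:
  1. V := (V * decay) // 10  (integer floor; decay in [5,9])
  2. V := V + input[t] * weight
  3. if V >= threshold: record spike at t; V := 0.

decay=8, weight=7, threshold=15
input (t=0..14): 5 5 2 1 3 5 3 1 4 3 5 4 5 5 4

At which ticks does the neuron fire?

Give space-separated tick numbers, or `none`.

Answer: 0 1 3 4 5 6 8 9 10 11 12 13 14

Derivation:
t=0: input=5 -> V=0 FIRE
t=1: input=5 -> V=0 FIRE
t=2: input=2 -> V=14
t=3: input=1 -> V=0 FIRE
t=4: input=3 -> V=0 FIRE
t=5: input=5 -> V=0 FIRE
t=6: input=3 -> V=0 FIRE
t=7: input=1 -> V=7
t=8: input=4 -> V=0 FIRE
t=9: input=3 -> V=0 FIRE
t=10: input=5 -> V=0 FIRE
t=11: input=4 -> V=0 FIRE
t=12: input=5 -> V=0 FIRE
t=13: input=5 -> V=0 FIRE
t=14: input=4 -> V=0 FIRE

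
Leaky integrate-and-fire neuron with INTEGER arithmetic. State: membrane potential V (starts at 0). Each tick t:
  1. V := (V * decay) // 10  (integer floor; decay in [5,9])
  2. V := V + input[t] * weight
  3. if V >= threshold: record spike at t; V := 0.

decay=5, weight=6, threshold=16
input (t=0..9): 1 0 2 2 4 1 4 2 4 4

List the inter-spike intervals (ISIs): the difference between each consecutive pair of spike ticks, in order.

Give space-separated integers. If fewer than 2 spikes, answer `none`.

t=0: input=1 -> V=6
t=1: input=0 -> V=3
t=2: input=2 -> V=13
t=3: input=2 -> V=0 FIRE
t=4: input=4 -> V=0 FIRE
t=5: input=1 -> V=6
t=6: input=4 -> V=0 FIRE
t=7: input=2 -> V=12
t=8: input=4 -> V=0 FIRE
t=9: input=4 -> V=0 FIRE

Answer: 1 2 2 1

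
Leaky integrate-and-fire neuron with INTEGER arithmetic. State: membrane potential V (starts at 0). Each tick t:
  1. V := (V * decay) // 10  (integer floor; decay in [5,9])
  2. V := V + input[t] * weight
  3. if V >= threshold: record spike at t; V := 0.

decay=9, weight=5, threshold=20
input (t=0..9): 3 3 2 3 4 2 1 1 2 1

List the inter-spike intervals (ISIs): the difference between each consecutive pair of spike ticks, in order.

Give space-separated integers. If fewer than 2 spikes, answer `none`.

t=0: input=3 -> V=15
t=1: input=3 -> V=0 FIRE
t=2: input=2 -> V=10
t=3: input=3 -> V=0 FIRE
t=4: input=4 -> V=0 FIRE
t=5: input=2 -> V=10
t=6: input=1 -> V=14
t=7: input=1 -> V=17
t=8: input=2 -> V=0 FIRE
t=9: input=1 -> V=5

Answer: 2 1 4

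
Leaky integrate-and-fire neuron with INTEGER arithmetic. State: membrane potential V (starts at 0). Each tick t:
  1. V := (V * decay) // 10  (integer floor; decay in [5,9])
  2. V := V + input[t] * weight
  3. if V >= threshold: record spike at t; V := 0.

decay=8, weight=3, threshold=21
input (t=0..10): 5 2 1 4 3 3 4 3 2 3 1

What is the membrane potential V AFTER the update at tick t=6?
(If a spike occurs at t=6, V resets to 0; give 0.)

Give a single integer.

Answer: 0

Derivation:
t=0: input=5 -> V=15
t=1: input=2 -> V=18
t=2: input=1 -> V=17
t=3: input=4 -> V=0 FIRE
t=4: input=3 -> V=9
t=5: input=3 -> V=16
t=6: input=4 -> V=0 FIRE
t=7: input=3 -> V=9
t=8: input=2 -> V=13
t=9: input=3 -> V=19
t=10: input=1 -> V=18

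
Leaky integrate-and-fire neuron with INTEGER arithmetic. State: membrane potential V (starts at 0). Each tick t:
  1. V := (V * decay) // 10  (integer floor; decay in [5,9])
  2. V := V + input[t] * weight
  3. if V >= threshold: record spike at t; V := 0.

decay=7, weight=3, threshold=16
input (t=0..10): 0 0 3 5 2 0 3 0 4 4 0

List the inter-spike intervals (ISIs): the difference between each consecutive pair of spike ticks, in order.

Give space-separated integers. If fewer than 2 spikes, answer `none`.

t=0: input=0 -> V=0
t=1: input=0 -> V=0
t=2: input=3 -> V=9
t=3: input=5 -> V=0 FIRE
t=4: input=2 -> V=6
t=5: input=0 -> V=4
t=6: input=3 -> V=11
t=7: input=0 -> V=7
t=8: input=4 -> V=0 FIRE
t=9: input=4 -> V=12
t=10: input=0 -> V=8

Answer: 5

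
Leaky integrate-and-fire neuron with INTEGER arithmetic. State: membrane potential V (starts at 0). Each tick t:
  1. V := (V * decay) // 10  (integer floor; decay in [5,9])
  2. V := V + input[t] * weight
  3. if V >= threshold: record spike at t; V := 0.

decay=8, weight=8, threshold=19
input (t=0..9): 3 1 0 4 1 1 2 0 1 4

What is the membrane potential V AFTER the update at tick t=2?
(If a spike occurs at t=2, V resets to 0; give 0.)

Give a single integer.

Answer: 6

Derivation:
t=0: input=3 -> V=0 FIRE
t=1: input=1 -> V=8
t=2: input=0 -> V=6
t=3: input=4 -> V=0 FIRE
t=4: input=1 -> V=8
t=5: input=1 -> V=14
t=6: input=2 -> V=0 FIRE
t=7: input=0 -> V=0
t=8: input=1 -> V=8
t=9: input=4 -> V=0 FIRE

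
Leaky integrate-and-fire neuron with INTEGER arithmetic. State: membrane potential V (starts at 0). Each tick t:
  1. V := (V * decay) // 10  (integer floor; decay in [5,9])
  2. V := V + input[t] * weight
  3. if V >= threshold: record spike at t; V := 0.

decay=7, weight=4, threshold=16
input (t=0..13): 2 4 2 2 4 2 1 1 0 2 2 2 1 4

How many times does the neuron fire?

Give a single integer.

t=0: input=2 -> V=8
t=1: input=4 -> V=0 FIRE
t=2: input=2 -> V=8
t=3: input=2 -> V=13
t=4: input=4 -> V=0 FIRE
t=5: input=2 -> V=8
t=6: input=1 -> V=9
t=7: input=1 -> V=10
t=8: input=0 -> V=7
t=9: input=2 -> V=12
t=10: input=2 -> V=0 FIRE
t=11: input=2 -> V=8
t=12: input=1 -> V=9
t=13: input=4 -> V=0 FIRE

Answer: 4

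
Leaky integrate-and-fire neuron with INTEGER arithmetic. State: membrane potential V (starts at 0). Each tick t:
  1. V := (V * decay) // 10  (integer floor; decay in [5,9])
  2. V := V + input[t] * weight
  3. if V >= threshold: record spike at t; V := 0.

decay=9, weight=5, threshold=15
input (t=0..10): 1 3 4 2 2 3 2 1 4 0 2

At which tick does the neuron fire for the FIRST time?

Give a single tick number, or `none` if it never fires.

t=0: input=1 -> V=5
t=1: input=3 -> V=0 FIRE
t=2: input=4 -> V=0 FIRE
t=3: input=2 -> V=10
t=4: input=2 -> V=0 FIRE
t=5: input=3 -> V=0 FIRE
t=6: input=2 -> V=10
t=7: input=1 -> V=14
t=8: input=4 -> V=0 FIRE
t=9: input=0 -> V=0
t=10: input=2 -> V=10

Answer: 1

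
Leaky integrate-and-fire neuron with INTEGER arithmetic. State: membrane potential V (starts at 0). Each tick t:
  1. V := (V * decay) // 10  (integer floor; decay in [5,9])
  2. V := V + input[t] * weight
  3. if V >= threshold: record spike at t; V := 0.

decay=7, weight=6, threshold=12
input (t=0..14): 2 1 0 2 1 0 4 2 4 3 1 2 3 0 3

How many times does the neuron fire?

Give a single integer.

t=0: input=2 -> V=0 FIRE
t=1: input=1 -> V=6
t=2: input=0 -> V=4
t=3: input=2 -> V=0 FIRE
t=4: input=1 -> V=6
t=5: input=0 -> V=4
t=6: input=4 -> V=0 FIRE
t=7: input=2 -> V=0 FIRE
t=8: input=4 -> V=0 FIRE
t=9: input=3 -> V=0 FIRE
t=10: input=1 -> V=6
t=11: input=2 -> V=0 FIRE
t=12: input=3 -> V=0 FIRE
t=13: input=0 -> V=0
t=14: input=3 -> V=0 FIRE

Answer: 9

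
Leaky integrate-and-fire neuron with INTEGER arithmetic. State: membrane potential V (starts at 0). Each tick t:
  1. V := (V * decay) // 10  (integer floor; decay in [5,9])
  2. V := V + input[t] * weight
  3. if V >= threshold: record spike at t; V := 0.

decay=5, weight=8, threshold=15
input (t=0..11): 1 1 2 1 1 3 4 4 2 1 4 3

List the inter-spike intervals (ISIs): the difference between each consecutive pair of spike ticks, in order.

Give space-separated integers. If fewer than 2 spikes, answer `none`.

Answer: 3 1 1 1 2 1

Derivation:
t=0: input=1 -> V=8
t=1: input=1 -> V=12
t=2: input=2 -> V=0 FIRE
t=3: input=1 -> V=8
t=4: input=1 -> V=12
t=5: input=3 -> V=0 FIRE
t=6: input=4 -> V=0 FIRE
t=7: input=4 -> V=0 FIRE
t=8: input=2 -> V=0 FIRE
t=9: input=1 -> V=8
t=10: input=4 -> V=0 FIRE
t=11: input=3 -> V=0 FIRE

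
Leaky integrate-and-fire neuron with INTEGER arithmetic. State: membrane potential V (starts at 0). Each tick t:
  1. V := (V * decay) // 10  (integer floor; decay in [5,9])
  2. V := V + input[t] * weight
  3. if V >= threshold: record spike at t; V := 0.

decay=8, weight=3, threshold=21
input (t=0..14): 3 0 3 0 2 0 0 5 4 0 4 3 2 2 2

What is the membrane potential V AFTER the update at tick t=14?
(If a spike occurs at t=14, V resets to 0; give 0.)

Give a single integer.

Answer: 14

Derivation:
t=0: input=3 -> V=9
t=1: input=0 -> V=7
t=2: input=3 -> V=14
t=3: input=0 -> V=11
t=4: input=2 -> V=14
t=5: input=0 -> V=11
t=6: input=0 -> V=8
t=7: input=5 -> V=0 FIRE
t=8: input=4 -> V=12
t=9: input=0 -> V=9
t=10: input=4 -> V=19
t=11: input=3 -> V=0 FIRE
t=12: input=2 -> V=6
t=13: input=2 -> V=10
t=14: input=2 -> V=14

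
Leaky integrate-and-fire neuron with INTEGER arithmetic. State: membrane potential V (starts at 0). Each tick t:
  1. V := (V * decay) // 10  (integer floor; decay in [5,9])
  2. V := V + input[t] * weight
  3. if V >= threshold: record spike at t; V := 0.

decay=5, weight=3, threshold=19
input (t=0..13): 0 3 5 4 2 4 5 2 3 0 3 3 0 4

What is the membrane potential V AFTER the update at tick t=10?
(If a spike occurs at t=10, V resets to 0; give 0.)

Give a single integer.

Answer: 12

Derivation:
t=0: input=0 -> V=0
t=1: input=3 -> V=9
t=2: input=5 -> V=0 FIRE
t=3: input=4 -> V=12
t=4: input=2 -> V=12
t=5: input=4 -> V=18
t=6: input=5 -> V=0 FIRE
t=7: input=2 -> V=6
t=8: input=3 -> V=12
t=9: input=0 -> V=6
t=10: input=3 -> V=12
t=11: input=3 -> V=15
t=12: input=0 -> V=7
t=13: input=4 -> V=15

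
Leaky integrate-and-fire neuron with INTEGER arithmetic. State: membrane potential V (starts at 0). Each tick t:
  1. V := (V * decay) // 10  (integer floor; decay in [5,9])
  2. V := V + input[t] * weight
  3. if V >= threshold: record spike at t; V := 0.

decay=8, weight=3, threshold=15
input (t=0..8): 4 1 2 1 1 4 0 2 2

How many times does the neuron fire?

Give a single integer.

Answer: 2

Derivation:
t=0: input=4 -> V=12
t=1: input=1 -> V=12
t=2: input=2 -> V=0 FIRE
t=3: input=1 -> V=3
t=4: input=1 -> V=5
t=5: input=4 -> V=0 FIRE
t=6: input=0 -> V=0
t=7: input=2 -> V=6
t=8: input=2 -> V=10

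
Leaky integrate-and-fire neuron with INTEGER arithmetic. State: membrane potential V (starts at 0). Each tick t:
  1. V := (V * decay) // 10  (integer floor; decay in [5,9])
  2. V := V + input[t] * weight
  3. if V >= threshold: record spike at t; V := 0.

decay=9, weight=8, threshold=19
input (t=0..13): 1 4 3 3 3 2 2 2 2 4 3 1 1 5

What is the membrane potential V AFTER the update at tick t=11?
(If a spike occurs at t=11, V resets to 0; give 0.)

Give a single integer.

Answer: 8

Derivation:
t=0: input=1 -> V=8
t=1: input=4 -> V=0 FIRE
t=2: input=3 -> V=0 FIRE
t=3: input=3 -> V=0 FIRE
t=4: input=3 -> V=0 FIRE
t=5: input=2 -> V=16
t=6: input=2 -> V=0 FIRE
t=7: input=2 -> V=16
t=8: input=2 -> V=0 FIRE
t=9: input=4 -> V=0 FIRE
t=10: input=3 -> V=0 FIRE
t=11: input=1 -> V=8
t=12: input=1 -> V=15
t=13: input=5 -> V=0 FIRE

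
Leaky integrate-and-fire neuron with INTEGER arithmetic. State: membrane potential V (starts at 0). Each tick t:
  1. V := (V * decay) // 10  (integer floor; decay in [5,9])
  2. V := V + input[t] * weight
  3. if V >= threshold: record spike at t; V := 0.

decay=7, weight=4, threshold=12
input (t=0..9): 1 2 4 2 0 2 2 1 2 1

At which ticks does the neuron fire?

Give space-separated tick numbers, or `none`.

Answer: 2 6

Derivation:
t=0: input=1 -> V=4
t=1: input=2 -> V=10
t=2: input=4 -> V=0 FIRE
t=3: input=2 -> V=8
t=4: input=0 -> V=5
t=5: input=2 -> V=11
t=6: input=2 -> V=0 FIRE
t=7: input=1 -> V=4
t=8: input=2 -> V=10
t=9: input=1 -> V=11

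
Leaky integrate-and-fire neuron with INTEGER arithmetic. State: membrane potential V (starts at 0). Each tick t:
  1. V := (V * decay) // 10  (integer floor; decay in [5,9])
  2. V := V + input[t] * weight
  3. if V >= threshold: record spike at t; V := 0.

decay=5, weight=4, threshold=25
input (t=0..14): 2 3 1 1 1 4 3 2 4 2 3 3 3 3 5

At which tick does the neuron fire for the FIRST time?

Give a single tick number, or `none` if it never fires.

Answer: 8

Derivation:
t=0: input=2 -> V=8
t=1: input=3 -> V=16
t=2: input=1 -> V=12
t=3: input=1 -> V=10
t=4: input=1 -> V=9
t=5: input=4 -> V=20
t=6: input=3 -> V=22
t=7: input=2 -> V=19
t=8: input=4 -> V=0 FIRE
t=9: input=2 -> V=8
t=10: input=3 -> V=16
t=11: input=3 -> V=20
t=12: input=3 -> V=22
t=13: input=3 -> V=23
t=14: input=5 -> V=0 FIRE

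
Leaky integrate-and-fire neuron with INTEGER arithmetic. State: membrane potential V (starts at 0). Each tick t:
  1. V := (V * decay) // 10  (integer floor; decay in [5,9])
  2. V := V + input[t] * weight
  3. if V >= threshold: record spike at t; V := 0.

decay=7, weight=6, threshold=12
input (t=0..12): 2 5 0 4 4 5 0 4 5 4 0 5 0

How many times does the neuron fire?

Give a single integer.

Answer: 9

Derivation:
t=0: input=2 -> V=0 FIRE
t=1: input=5 -> V=0 FIRE
t=2: input=0 -> V=0
t=3: input=4 -> V=0 FIRE
t=4: input=4 -> V=0 FIRE
t=5: input=5 -> V=0 FIRE
t=6: input=0 -> V=0
t=7: input=4 -> V=0 FIRE
t=8: input=5 -> V=0 FIRE
t=9: input=4 -> V=0 FIRE
t=10: input=0 -> V=0
t=11: input=5 -> V=0 FIRE
t=12: input=0 -> V=0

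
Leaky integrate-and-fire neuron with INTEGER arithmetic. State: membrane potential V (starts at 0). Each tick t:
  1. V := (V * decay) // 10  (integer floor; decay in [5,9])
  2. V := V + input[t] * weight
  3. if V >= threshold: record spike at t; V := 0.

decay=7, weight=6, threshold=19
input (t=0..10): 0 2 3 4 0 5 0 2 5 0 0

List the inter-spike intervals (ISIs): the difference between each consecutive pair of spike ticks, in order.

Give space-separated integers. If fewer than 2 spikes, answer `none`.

Answer: 1 2 3

Derivation:
t=0: input=0 -> V=0
t=1: input=2 -> V=12
t=2: input=3 -> V=0 FIRE
t=3: input=4 -> V=0 FIRE
t=4: input=0 -> V=0
t=5: input=5 -> V=0 FIRE
t=6: input=0 -> V=0
t=7: input=2 -> V=12
t=8: input=5 -> V=0 FIRE
t=9: input=0 -> V=0
t=10: input=0 -> V=0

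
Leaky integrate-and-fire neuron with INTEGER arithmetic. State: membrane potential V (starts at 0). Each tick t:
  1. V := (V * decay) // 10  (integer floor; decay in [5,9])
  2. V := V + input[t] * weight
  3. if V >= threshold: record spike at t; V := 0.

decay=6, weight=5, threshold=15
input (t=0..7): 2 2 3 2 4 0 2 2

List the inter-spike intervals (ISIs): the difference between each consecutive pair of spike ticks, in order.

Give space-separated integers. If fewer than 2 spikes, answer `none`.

t=0: input=2 -> V=10
t=1: input=2 -> V=0 FIRE
t=2: input=3 -> V=0 FIRE
t=3: input=2 -> V=10
t=4: input=4 -> V=0 FIRE
t=5: input=0 -> V=0
t=6: input=2 -> V=10
t=7: input=2 -> V=0 FIRE

Answer: 1 2 3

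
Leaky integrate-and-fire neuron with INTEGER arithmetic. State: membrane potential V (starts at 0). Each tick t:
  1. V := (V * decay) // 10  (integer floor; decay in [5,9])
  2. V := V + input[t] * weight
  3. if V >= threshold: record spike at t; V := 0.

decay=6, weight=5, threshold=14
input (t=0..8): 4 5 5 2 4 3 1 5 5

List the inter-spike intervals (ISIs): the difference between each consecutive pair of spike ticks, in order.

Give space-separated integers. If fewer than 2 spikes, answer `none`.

t=0: input=4 -> V=0 FIRE
t=1: input=5 -> V=0 FIRE
t=2: input=5 -> V=0 FIRE
t=3: input=2 -> V=10
t=4: input=4 -> V=0 FIRE
t=5: input=3 -> V=0 FIRE
t=6: input=1 -> V=5
t=7: input=5 -> V=0 FIRE
t=8: input=5 -> V=0 FIRE

Answer: 1 1 2 1 2 1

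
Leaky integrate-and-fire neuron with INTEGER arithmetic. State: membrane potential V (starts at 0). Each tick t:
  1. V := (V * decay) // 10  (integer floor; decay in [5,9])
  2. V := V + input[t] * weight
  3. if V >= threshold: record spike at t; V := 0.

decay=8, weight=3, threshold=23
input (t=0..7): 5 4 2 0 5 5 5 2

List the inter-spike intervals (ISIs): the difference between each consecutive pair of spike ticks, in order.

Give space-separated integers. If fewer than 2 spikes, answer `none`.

Answer: 4

Derivation:
t=0: input=5 -> V=15
t=1: input=4 -> V=0 FIRE
t=2: input=2 -> V=6
t=3: input=0 -> V=4
t=4: input=5 -> V=18
t=5: input=5 -> V=0 FIRE
t=6: input=5 -> V=15
t=7: input=2 -> V=18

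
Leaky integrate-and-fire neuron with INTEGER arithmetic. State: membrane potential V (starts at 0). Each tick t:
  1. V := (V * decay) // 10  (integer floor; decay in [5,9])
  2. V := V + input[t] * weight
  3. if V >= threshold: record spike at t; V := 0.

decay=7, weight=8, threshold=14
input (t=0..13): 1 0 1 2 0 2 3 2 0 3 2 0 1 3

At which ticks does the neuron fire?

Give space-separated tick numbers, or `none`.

Answer: 3 5 6 7 9 10 13

Derivation:
t=0: input=1 -> V=8
t=1: input=0 -> V=5
t=2: input=1 -> V=11
t=3: input=2 -> V=0 FIRE
t=4: input=0 -> V=0
t=5: input=2 -> V=0 FIRE
t=6: input=3 -> V=0 FIRE
t=7: input=2 -> V=0 FIRE
t=8: input=0 -> V=0
t=9: input=3 -> V=0 FIRE
t=10: input=2 -> V=0 FIRE
t=11: input=0 -> V=0
t=12: input=1 -> V=8
t=13: input=3 -> V=0 FIRE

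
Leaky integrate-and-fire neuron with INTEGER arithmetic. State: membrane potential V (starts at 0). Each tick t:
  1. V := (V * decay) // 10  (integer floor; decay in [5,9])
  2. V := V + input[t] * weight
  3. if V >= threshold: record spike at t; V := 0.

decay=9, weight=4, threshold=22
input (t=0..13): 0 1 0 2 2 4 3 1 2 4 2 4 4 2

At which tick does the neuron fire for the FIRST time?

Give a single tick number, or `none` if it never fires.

Answer: 5

Derivation:
t=0: input=0 -> V=0
t=1: input=1 -> V=4
t=2: input=0 -> V=3
t=3: input=2 -> V=10
t=4: input=2 -> V=17
t=5: input=4 -> V=0 FIRE
t=6: input=3 -> V=12
t=7: input=1 -> V=14
t=8: input=2 -> V=20
t=9: input=4 -> V=0 FIRE
t=10: input=2 -> V=8
t=11: input=4 -> V=0 FIRE
t=12: input=4 -> V=16
t=13: input=2 -> V=0 FIRE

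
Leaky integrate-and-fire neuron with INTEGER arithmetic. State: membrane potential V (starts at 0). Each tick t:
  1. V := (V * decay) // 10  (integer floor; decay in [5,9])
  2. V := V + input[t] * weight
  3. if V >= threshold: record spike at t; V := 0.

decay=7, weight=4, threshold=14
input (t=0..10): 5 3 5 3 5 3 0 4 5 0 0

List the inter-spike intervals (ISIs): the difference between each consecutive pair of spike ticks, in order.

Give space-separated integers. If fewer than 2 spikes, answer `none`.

t=0: input=5 -> V=0 FIRE
t=1: input=3 -> V=12
t=2: input=5 -> V=0 FIRE
t=3: input=3 -> V=12
t=4: input=5 -> V=0 FIRE
t=5: input=3 -> V=12
t=6: input=0 -> V=8
t=7: input=4 -> V=0 FIRE
t=8: input=5 -> V=0 FIRE
t=9: input=0 -> V=0
t=10: input=0 -> V=0

Answer: 2 2 3 1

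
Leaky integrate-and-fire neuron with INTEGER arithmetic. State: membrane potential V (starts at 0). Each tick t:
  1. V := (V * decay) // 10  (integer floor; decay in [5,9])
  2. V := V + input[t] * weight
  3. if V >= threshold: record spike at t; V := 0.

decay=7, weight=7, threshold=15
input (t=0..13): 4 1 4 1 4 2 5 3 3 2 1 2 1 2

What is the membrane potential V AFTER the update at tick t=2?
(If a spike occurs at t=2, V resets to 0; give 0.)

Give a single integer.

t=0: input=4 -> V=0 FIRE
t=1: input=1 -> V=7
t=2: input=4 -> V=0 FIRE
t=3: input=1 -> V=7
t=4: input=4 -> V=0 FIRE
t=5: input=2 -> V=14
t=6: input=5 -> V=0 FIRE
t=7: input=3 -> V=0 FIRE
t=8: input=3 -> V=0 FIRE
t=9: input=2 -> V=14
t=10: input=1 -> V=0 FIRE
t=11: input=2 -> V=14
t=12: input=1 -> V=0 FIRE
t=13: input=2 -> V=14

Answer: 0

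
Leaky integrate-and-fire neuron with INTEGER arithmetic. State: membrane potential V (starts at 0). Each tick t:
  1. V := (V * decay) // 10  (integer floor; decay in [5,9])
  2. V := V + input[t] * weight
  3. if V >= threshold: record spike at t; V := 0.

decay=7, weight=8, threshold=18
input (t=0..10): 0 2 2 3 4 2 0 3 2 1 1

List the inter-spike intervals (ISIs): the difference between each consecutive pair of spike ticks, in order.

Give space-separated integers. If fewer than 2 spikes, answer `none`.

Answer: 1 1 3 2

Derivation:
t=0: input=0 -> V=0
t=1: input=2 -> V=16
t=2: input=2 -> V=0 FIRE
t=3: input=3 -> V=0 FIRE
t=4: input=4 -> V=0 FIRE
t=5: input=2 -> V=16
t=6: input=0 -> V=11
t=7: input=3 -> V=0 FIRE
t=8: input=2 -> V=16
t=9: input=1 -> V=0 FIRE
t=10: input=1 -> V=8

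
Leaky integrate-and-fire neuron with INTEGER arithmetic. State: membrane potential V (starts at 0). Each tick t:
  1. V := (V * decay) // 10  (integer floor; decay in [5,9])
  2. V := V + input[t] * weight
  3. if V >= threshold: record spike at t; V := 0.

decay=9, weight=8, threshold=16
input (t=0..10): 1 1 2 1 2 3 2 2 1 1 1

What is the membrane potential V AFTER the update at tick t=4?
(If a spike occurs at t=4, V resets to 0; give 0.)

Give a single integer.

Answer: 0

Derivation:
t=0: input=1 -> V=8
t=1: input=1 -> V=15
t=2: input=2 -> V=0 FIRE
t=3: input=1 -> V=8
t=4: input=2 -> V=0 FIRE
t=5: input=3 -> V=0 FIRE
t=6: input=2 -> V=0 FIRE
t=7: input=2 -> V=0 FIRE
t=8: input=1 -> V=8
t=9: input=1 -> V=15
t=10: input=1 -> V=0 FIRE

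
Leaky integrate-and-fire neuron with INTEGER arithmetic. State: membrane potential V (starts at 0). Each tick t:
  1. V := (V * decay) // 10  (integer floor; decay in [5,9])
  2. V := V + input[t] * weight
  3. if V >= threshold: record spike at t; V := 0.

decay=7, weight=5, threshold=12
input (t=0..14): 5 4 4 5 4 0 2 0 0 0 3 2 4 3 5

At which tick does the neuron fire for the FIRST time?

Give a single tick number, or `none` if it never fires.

t=0: input=5 -> V=0 FIRE
t=1: input=4 -> V=0 FIRE
t=2: input=4 -> V=0 FIRE
t=3: input=5 -> V=0 FIRE
t=4: input=4 -> V=0 FIRE
t=5: input=0 -> V=0
t=6: input=2 -> V=10
t=7: input=0 -> V=7
t=8: input=0 -> V=4
t=9: input=0 -> V=2
t=10: input=3 -> V=0 FIRE
t=11: input=2 -> V=10
t=12: input=4 -> V=0 FIRE
t=13: input=3 -> V=0 FIRE
t=14: input=5 -> V=0 FIRE

Answer: 0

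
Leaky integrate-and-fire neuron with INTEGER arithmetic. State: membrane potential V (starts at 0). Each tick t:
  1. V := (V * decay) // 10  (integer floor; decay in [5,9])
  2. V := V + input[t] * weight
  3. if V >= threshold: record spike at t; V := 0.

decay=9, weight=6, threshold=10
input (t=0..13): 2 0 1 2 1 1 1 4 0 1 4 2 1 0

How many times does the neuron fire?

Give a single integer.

t=0: input=2 -> V=0 FIRE
t=1: input=0 -> V=0
t=2: input=1 -> V=6
t=3: input=2 -> V=0 FIRE
t=4: input=1 -> V=6
t=5: input=1 -> V=0 FIRE
t=6: input=1 -> V=6
t=7: input=4 -> V=0 FIRE
t=8: input=0 -> V=0
t=9: input=1 -> V=6
t=10: input=4 -> V=0 FIRE
t=11: input=2 -> V=0 FIRE
t=12: input=1 -> V=6
t=13: input=0 -> V=5

Answer: 6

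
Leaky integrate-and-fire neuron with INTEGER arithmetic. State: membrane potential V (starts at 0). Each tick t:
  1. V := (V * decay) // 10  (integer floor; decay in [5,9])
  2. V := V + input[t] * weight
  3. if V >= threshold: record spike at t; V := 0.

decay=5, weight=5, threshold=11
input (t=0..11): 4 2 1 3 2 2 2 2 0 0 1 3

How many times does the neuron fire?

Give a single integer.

Answer: 5

Derivation:
t=0: input=4 -> V=0 FIRE
t=1: input=2 -> V=10
t=2: input=1 -> V=10
t=3: input=3 -> V=0 FIRE
t=4: input=2 -> V=10
t=5: input=2 -> V=0 FIRE
t=6: input=2 -> V=10
t=7: input=2 -> V=0 FIRE
t=8: input=0 -> V=0
t=9: input=0 -> V=0
t=10: input=1 -> V=5
t=11: input=3 -> V=0 FIRE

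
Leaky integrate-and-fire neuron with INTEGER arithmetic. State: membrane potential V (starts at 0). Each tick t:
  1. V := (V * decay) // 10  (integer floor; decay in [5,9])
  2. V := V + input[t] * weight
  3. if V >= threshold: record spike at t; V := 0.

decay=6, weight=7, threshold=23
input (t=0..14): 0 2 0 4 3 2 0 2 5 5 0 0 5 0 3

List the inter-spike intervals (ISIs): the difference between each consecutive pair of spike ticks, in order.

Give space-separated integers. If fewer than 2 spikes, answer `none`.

Answer: 2 3 1 3

Derivation:
t=0: input=0 -> V=0
t=1: input=2 -> V=14
t=2: input=0 -> V=8
t=3: input=4 -> V=0 FIRE
t=4: input=3 -> V=21
t=5: input=2 -> V=0 FIRE
t=6: input=0 -> V=0
t=7: input=2 -> V=14
t=8: input=5 -> V=0 FIRE
t=9: input=5 -> V=0 FIRE
t=10: input=0 -> V=0
t=11: input=0 -> V=0
t=12: input=5 -> V=0 FIRE
t=13: input=0 -> V=0
t=14: input=3 -> V=21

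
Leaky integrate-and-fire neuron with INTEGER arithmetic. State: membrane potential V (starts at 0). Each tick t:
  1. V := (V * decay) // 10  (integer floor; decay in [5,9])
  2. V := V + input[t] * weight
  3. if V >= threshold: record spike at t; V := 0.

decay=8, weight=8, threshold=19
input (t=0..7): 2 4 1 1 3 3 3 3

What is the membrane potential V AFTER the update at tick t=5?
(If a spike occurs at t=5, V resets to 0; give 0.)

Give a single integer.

t=0: input=2 -> V=16
t=1: input=4 -> V=0 FIRE
t=2: input=1 -> V=8
t=3: input=1 -> V=14
t=4: input=3 -> V=0 FIRE
t=5: input=3 -> V=0 FIRE
t=6: input=3 -> V=0 FIRE
t=7: input=3 -> V=0 FIRE

Answer: 0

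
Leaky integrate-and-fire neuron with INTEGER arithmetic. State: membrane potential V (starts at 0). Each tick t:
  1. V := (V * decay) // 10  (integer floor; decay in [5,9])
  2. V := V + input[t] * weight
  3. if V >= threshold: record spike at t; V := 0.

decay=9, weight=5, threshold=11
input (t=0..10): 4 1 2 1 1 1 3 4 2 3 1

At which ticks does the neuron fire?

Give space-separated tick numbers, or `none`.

t=0: input=4 -> V=0 FIRE
t=1: input=1 -> V=5
t=2: input=2 -> V=0 FIRE
t=3: input=1 -> V=5
t=4: input=1 -> V=9
t=5: input=1 -> V=0 FIRE
t=6: input=3 -> V=0 FIRE
t=7: input=4 -> V=0 FIRE
t=8: input=2 -> V=10
t=9: input=3 -> V=0 FIRE
t=10: input=1 -> V=5

Answer: 0 2 5 6 7 9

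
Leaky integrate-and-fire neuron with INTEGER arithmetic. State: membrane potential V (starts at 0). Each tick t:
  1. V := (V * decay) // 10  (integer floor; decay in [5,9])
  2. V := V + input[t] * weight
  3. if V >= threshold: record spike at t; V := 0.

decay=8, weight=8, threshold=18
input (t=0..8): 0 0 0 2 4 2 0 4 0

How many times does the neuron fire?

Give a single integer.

Answer: 2

Derivation:
t=0: input=0 -> V=0
t=1: input=0 -> V=0
t=2: input=0 -> V=0
t=3: input=2 -> V=16
t=4: input=4 -> V=0 FIRE
t=5: input=2 -> V=16
t=6: input=0 -> V=12
t=7: input=4 -> V=0 FIRE
t=8: input=0 -> V=0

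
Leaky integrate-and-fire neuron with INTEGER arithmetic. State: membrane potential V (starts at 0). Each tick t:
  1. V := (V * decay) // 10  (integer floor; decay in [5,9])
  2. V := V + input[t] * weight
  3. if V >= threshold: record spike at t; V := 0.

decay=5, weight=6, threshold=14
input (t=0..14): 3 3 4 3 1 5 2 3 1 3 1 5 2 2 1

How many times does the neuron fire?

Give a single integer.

t=0: input=3 -> V=0 FIRE
t=1: input=3 -> V=0 FIRE
t=2: input=4 -> V=0 FIRE
t=3: input=3 -> V=0 FIRE
t=4: input=1 -> V=6
t=5: input=5 -> V=0 FIRE
t=6: input=2 -> V=12
t=7: input=3 -> V=0 FIRE
t=8: input=1 -> V=6
t=9: input=3 -> V=0 FIRE
t=10: input=1 -> V=6
t=11: input=5 -> V=0 FIRE
t=12: input=2 -> V=12
t=13: input=2 -> V=0 FIRE
t=14: input=1 -> V=6

Answer: 9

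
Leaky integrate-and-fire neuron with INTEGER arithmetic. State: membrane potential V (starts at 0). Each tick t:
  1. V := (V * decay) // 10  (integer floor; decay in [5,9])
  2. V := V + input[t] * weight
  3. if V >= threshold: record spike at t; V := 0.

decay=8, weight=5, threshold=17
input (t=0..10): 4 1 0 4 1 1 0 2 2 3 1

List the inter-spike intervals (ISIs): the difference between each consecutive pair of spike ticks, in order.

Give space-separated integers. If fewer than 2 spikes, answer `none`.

Answer: 3 5 2

Derivation:
t=0: input=4 -> V=0 FIRE
t=1: input=1 -> V=5
t=2: input=0 -> V=4
t=3: input=4 -> V=0 FIRE
t=4: input=1 -> V=5
t=5: input=1 -> V=9
t=6: input=0 -> V=7
t=7: input=2 -> V=15
t=8: input=2 -> V=0 FIRE
t=9: input=3 -> V=15
t=10: input=1 -> V=0 FIRE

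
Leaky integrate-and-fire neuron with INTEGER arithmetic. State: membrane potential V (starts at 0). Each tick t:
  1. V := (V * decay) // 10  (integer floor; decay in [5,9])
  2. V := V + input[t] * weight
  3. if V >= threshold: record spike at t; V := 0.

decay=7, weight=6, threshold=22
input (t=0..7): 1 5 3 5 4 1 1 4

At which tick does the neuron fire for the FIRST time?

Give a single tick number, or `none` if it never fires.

Answer: 1

Derivation:
t=0: input=1 -> V=6
t=1: input=5 -> V=0 FIRE
t=2: input=3 -> V=18
t=3: input=5 -> V=0 FIRE
t=4: input=4 -> V=0 FIRE
t=5: input=1 -> V=6
t=6: input=1 -> V=10
t=7: input=4 -> V=0 FIRE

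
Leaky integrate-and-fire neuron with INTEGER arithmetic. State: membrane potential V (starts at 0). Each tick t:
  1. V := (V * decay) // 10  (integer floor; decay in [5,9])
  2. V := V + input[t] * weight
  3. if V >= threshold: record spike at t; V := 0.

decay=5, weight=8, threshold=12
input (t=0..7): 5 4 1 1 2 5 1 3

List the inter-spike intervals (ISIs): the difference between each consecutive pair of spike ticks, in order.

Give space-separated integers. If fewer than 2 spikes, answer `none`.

Answer: 1 2 1 1 2

Derivation:
t=0: input=5 -> V=0 FIRE
t=1: input=4 -> V=0 FIRE
t=2: input=1 -> V=8
t=3: input=1 -> V=0 FIRE
t=4: input=2 -> V=0 FIRE
t=5: input=5 -> V=0 FIRE
t=6: input=1 -> V=8
t=7: input=3 -> V=0 FIRE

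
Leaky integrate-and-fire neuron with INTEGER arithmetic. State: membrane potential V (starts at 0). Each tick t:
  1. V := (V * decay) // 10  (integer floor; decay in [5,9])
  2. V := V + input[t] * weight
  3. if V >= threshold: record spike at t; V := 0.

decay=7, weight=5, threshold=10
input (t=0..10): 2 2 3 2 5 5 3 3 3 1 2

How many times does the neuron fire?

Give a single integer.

Answer: 10

Derivation:
t=0: input=2 -> V=0 FIRE
t=1: input=2 -> V=0 FIRE
t=2: input=3 -> V=0 FIRE
t=3: input=2 -> V=0 FIRE
t=4: input=5 -> V=0 FIRE
t=5: input=5 -> V=0 FIRE
t=6: input=3 -> V=0 FIRE
t=7: input=3 -> V=0 FIRE
t=8: input=3 -> V=0 FIRE
t=9: input=1 -> V=5
t=10: input=2 -> V=0 FIRE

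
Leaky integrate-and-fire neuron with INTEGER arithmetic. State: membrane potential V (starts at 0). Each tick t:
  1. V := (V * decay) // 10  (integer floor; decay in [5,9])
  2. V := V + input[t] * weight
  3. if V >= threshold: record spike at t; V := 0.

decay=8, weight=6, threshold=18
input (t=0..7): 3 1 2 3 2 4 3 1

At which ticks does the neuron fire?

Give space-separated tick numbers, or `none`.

t=0: input=3 -> V=0 FIRE
t=1: input=1 -> V=6
t=2: input=2 -> V=16
t=3: input=3 -> V=0 FIRE
t=4: input=2 -> V=12
t=5: input=4 -> V=0 FIRE
t=6: input=3 -> V=0 FIRE
t=7: input=1 -> V=6

Answer: 0 3 5 6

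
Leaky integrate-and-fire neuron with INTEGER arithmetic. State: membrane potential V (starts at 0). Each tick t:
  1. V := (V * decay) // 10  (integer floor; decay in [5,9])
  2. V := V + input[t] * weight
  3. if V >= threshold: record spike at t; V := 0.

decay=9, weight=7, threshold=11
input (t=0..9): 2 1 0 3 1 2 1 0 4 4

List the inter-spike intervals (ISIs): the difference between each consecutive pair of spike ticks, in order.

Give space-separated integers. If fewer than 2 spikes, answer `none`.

t=0: input=2 -> V=0 FIRE
t=1: input=1 -> V=7
t=2: input=0 -> V=6
t=3: input=3 -> V=0 FIRE
t=4: input=1 -> V=7
t=5: input=2 -> V=0 FIRE
t=6: input=1 -> V=7
t=7: input=0 -> V=6
t=8: input=4 -> V=0 FIRE
t=9: input=4 -> V=0 FIRE

Answer: 3 2 3 1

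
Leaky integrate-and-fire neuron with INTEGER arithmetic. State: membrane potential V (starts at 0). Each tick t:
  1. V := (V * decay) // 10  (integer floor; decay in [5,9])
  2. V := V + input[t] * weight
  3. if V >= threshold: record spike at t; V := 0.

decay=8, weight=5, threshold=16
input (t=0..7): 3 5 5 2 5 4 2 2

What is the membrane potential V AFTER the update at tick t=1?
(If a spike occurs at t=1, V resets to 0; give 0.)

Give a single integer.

t=0: input=3 -> V=15
t=1: input=5 -> V=0 FIRE
t=2: input=5 -> V=0 FIRE
t=3: input=2 -> V=10
t=4: input=5 -> V=0 FIRE
t=5: input=4 -> V=0 FIRE
t=6: input=2 -> V=10
t=7: input=2 -> V=0 FIRE

Answer: 0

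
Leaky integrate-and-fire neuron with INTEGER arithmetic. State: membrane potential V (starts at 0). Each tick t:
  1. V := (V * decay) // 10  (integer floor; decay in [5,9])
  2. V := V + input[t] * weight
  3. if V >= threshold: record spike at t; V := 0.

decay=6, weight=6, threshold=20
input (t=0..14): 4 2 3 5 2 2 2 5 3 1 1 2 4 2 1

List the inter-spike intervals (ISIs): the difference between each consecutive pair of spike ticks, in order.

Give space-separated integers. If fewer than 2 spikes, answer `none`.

t=0: input=4 -> V=0 FIRE
t=1: input=2 -> V=12
t=2: input=3 -> V=0 FIRE
t=3: input=5 -> V=0 FIRE
t=4: input=2 -> V=12
t=5: input=2 -> V=19
t=6: input=2 -> V=0 FIRE
t=7: input=5 -> V=0 FIRE
t=8: input=3 -> V=18
t=9: input=1 -> V=16
t=10: input=1 -> V=15
t=11: input=2 -> V=0 FIRE
t=12: input=4 -> V=0 FIRE
t=13: input=2 -> V=12
t=14: input=1 -> V=13

Answer: 2 1 3 1 4 1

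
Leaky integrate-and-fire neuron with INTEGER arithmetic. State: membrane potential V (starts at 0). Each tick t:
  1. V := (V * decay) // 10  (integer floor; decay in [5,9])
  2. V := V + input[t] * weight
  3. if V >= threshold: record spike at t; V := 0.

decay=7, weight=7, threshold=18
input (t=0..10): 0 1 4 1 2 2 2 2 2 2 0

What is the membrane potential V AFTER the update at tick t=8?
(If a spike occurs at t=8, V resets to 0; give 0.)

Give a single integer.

t=0: input=0 -> V=0
t=1: input=1 -> V=7
t=2: input=4 -> V=0 FIRE
t=3: input=1 -> V=7
t=4: input=2 -> V=0 FIRE
t=5: input=2 -> V=14
t=6: input=2 -> V=0 FIRE
t=7: input=2 -> V=14
t=8: input=2 -> V=0 FIRE
t=9: input=2 -> V=14
t=10: input=0 -> V=9

Answer: 0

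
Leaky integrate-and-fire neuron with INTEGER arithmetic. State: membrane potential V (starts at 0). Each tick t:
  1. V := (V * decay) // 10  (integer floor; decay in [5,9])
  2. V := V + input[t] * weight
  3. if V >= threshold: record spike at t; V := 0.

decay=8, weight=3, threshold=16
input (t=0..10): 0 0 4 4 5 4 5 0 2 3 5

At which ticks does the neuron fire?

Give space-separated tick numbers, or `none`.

t=0: input=0 -> V=0
t=1: input=0 -> V=0
t=2: input=4 -> V=12
t=3: input=4 -> V=0 FIRE
t=4: input=5 -> V=15
t=5: input=4 -> V=0 FIRE
t=6: input=5 -> V=15
t=7: input=0 -> V=12
t=8: input=2 -> V=15
t=9: input=3 -> V=0 FIRE
t=10: input=5 -> V=15

Answer: 3 5 9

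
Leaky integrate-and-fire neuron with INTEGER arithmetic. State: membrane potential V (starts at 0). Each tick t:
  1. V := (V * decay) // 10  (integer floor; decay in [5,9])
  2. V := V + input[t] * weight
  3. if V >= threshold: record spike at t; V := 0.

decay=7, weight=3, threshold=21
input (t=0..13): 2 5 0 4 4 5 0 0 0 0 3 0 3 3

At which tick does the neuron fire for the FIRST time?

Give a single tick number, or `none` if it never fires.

t=0: input=2 -> V=6
t=1: input=5 -> V=19
t=2: input=0 -> V=13
t=3: input=4 -> V=0 FIRE
t=4: input=4 -> V=12
t=5: input=5 -> V=0 FIRE
t=6: input=0 -> V=0
t=7: input=0 -> V=0
t=8: input=0 -> V=0
t=9: input=0 -> V=0
t=10: input=3 -> V=9
t=11: input=0 -> V=6
t=12: input=3 -> V=13
t=13: input=3 -> V=18

Answer: 3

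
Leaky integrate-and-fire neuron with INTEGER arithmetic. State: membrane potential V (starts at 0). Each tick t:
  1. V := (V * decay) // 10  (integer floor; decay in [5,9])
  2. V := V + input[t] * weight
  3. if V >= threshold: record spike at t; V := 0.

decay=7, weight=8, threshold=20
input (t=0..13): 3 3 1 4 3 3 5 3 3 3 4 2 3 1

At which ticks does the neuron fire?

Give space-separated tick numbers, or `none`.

Answer: 0 1 3 4 5 6 7 8 9 10 12

Derivation:
t=0: input=3 -> V=0 FIRE
t=1: input=3 -> V=0 FIRE
t=2: input=1 -> V=8
t=3: input=4 -> V=0 FIRE
t=4: input=3 -> V=0 FIRE
t=5: input=3 -> V=0 FIRE
t=6: input=5 -> V=0 FIRE
t=7: input=3 -> V=0 FIRE
t=8: input=3 -> V=0 FIRE
t=9: input=3 -> V=0 FIRE
t=10: input=4 -> V=0 FIRE
t=11: input=2 -> V=16
t=12: input=3 -> V=0 FIRE
t=13: input=1 -> V=8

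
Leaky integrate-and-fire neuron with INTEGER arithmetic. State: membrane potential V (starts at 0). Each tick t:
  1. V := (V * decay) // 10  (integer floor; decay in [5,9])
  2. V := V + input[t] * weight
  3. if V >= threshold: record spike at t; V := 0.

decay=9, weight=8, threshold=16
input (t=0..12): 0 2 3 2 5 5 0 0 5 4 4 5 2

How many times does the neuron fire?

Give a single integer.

t=0: input=0 -> V=0
t=1: input=2 -> V=0 FIRE
t=2: input=3 -> V=0 FIRE
t=3: input=2 -> V=0 FIRE
t=4: input=5 -> V=0 FIRE
t=5: input=5 -> V=0 FIRE
t=6: input=0 -> V=0
t=7: input=0 -> V=0
t=8: input=5 -> V=0 FIRE
t=9: input=4 -> V=0 FIRE
t=10: input=4 -> V=0 FIRE
t=11: input=5 -> V=0 FIRE
t=12: input=2 -> V=0 FIRE

Answer: 10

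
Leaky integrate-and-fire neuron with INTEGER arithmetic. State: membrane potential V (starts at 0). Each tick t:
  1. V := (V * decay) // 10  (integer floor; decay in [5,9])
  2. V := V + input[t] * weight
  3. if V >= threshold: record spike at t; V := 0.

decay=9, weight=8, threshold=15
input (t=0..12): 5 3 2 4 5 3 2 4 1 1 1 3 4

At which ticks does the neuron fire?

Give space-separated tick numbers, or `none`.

t=0: input=5 -> V=0 FIRE
t=1: input=3 -> V=0 FIRE
t=2: input=2 -> V=0 FIRE
t=3: input=4 -> V=0 FIRE
t=4: input=5 -> V=0 FIRE
t=5: input=3 -> V=0 FIRE
t=6: input=2 -> V=0 FIRE
t=7: input=4 -> V=0 FIRE
t=8: input=1 -> V=8
t=9: input=1 -> V=0 FIRE
t=10: input=1 -> V=8
t=11: input=3 -> V=0 FIRE
t=12: input=4 -> V=0 FIRE

Answer: 0 1 2 3 4 5 6 7 9 11 12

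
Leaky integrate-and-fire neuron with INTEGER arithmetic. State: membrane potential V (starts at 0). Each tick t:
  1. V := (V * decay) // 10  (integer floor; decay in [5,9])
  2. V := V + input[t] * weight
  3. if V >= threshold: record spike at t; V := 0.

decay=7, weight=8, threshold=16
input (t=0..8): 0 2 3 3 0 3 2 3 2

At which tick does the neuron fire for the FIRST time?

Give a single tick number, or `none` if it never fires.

t=0: input=0 -> V=0
t=1: input=2 -> V=0 FIRE
t=2: input=3 -> V=0 FIRE
t=3: input=3 -> V=0 FIRE
t=4: input=0 -> V=0
t=5: input=3 -> V=0 FIRE
t=6: input=2 -> V=0 FIRE
t=7: input=3 -> V=0 FIRE
t=8: input=2 -> V=0 FIRE

Answer: 1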